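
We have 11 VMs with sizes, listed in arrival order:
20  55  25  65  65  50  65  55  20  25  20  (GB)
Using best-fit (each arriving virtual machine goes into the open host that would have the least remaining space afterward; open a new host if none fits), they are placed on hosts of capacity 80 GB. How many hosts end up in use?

  20 → host 1 (new)  [load 20/80]
  55 → host 1  [load 75/80]
  25 → host 2 (new)  [load 25/80]
  65 → host 3 (new)  [load 65/80]
  65 → host 4 (new)  [load 65/80]
  50 → host 2  [load 75/80]
  65 → host 5 (new)  [load 65/80]
  55 → host 6 (new)  [load 55/80]
  20 → host 6  [load 75/80]
  25 → host 7 (new)  [load 25/80]
  20 → host 7  [load 45/80]
7 hosts opened.

7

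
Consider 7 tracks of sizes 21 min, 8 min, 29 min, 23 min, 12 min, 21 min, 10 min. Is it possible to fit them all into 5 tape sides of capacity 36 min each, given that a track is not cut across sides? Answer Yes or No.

Yes

A valid assignment using 4 tape sides:
  side 1: 29 = 29
  side 2: 23 + 12 = 35
  side 3: 21 + 10 = 31
  side 4: 21 + 8 = 29
That uses only 4 ≤ 5, so 5 tape sides are enough.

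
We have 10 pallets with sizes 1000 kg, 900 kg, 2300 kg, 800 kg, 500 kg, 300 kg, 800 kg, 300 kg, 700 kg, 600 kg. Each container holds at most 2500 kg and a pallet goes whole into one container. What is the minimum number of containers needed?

4

Total = 2300 + 1000 + 900 + 800 + 800 + 700 + 600 + 500 + 300 + 300 = 8200 kg.
Lower bound: ⌈8200/2500⌉ = 4 containers.
A packing using 4 containers:
  container 1: 2300 = 2300
  container 2: 1000 + 900 + 600 = 2500
  container 3: 800 + 800 + 700 = 2300
  container 4: 500 + 300 + 300 = 1100
This matches the lower bound, so 4 is optimal.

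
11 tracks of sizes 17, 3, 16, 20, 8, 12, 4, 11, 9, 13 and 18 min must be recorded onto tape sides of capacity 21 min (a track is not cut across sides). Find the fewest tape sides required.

Total = 20 + 18 + 17 + 16 + 13 + 12 + 11 + 9 + 8 + 4 + 3 = 131 min.
Lower bound: ⌈131/21⌉ = 7 tape sides.
A packing using 7 tape sides:
  side 1: 20 = 20
  side 2: 18 + 3 = 21
  side 3: 17 + 4 = 21
  side 4: 16 = 16
  side 5: 13 + 8 = 21
  side 6: 12 + 9 = 21
  side 7: 11 = 11
This matches the lower bound, so 7 is optimal.

7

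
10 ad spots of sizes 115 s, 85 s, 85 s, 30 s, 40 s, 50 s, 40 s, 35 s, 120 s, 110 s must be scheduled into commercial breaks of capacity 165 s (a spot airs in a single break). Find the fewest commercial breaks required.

Total = 120 + 115 + 110 + 85 + 85 + 50 + 40 + 40 + 35 + 30 = 710 s.
Lower bound: ⌈710/165⌉ = 5 commercial breaks.
A packing using 5 commercial breaks:
  break 1: 120 + 40 = 160
  break 2: 115 + 50 = 165
  break 3: 110 + 40 = 150
  break 4: 85 + 35 + 30 = 150
  break 5: 85 = 85
This matches the lower bound, so 5 is optimal.

5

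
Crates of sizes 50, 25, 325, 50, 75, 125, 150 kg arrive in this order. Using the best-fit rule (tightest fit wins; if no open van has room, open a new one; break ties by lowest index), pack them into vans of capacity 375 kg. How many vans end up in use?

3

  50 → van 1 (new)  [load 50/375]
  25 → van 1  [load 75/375]
  325 → van 2 (new)  [load 325/375]
  50 → van 2  [load 375/375]
  75 → van 1  [load 150/375]
  125 → van 1  [load 275/375]
  150 → van 3 (new)  [load 150/375]
3 vans opened.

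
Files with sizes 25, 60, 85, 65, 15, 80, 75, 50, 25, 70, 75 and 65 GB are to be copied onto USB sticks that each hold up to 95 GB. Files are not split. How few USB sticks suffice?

9

Total = 85 + 80 + 75 + 75 + 70 + 65 + 65 + 60 + 50 + 25 + 25 + 15 = 690 GB.
Lower bound: ⌈690/95⌉ = 8 USB sticks.
Also, 9 files each exceed 95/2 GB, and no two of those can share a USB stick, so at least 9 USB sticks are needed.
A packing using 9 USB sticks:
  USB stick 1: 85 = 85
  USB stick 2: 80 + 15 = 95
  USB stick 3: 75 = 75
  USB stick 4: 75 = 75
  USB stick 5: 70 + 25 = 95
  USB stick 6: 65 + 25 = 90
  USB stick 7: 65 = 65
  USB stick 8: 60 = 60
  USB stick 9: 50 = 50
This matches the lower bound, so 9 is optimal.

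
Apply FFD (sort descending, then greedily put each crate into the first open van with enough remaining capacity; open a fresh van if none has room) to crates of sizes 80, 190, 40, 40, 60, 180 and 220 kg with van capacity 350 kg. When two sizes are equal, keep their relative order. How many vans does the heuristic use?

3

Sorted descending: 220, 190, 180, 80, 60, 40, 40.
  220 → van 1 (new)  [load 220/350]
  190 → van 2 (new)  [load 190/350]
  180 → van 3 (new)  [load 180/350]
  80 → van 1  [load 300/350]
  60 → van 2  [load 250/350]
  40 → van 1  [load 340/350]
  40 → van 2  [load 290/350]
3 vans opened.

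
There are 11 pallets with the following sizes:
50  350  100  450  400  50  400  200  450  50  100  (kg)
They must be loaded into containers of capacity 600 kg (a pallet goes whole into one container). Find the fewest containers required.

5

Total = 450 + 450 + 400 + 400 + 350 + 200 + 100 + 100 + 50 + 50 + 50 = 2600 kg.
Lower bound: ⌈2600/600⌉ = 5 containers.
A packing using 5 containers:
  container 1: 450 + 100 + 50 = 600
  container 2: 450 + 100 + 50 = 600
  container 3: 400 + 200 = 600
  container 4: 400 + 50 = 450
  container 5: 350 = 350
This matches the lower bound, so 5 is optimal.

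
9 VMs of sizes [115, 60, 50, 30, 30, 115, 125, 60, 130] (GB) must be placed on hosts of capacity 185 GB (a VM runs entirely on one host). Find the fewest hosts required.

Total = 130 + 125 + 115 + 115 + 60 + 60 + 50 + 30 + 30 = 715 GB.
Lower bound: ⌈715/185⌉ = 4 hosts.
A packing using 4 hosts:
  host 1: 130 + 50 = 180
  host 2: 125 + 60 = 185
  host 3: 115 + 60 = 175
  host 4: 115 + 30 + 30 = 175
This matches the lower bound, so 4 is optimal.

4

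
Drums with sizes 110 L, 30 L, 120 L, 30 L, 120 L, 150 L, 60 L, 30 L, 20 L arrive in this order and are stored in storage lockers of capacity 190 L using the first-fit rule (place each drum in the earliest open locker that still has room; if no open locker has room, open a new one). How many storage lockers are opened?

4

  110 → locker 1 (new)  [load 110/190]
  30 → locker 1  [load 140/190]
  120 → locker 2 (new)  [load 120/190]
  30 → locker 1  [load 170/190]
  120 → locker 3 (new)  [load 120/190]
  150 → locker 4 (new)  [load 150/190]
  60 → locker 2  [load 180/190]
  30 → locker 3  [load 150/190]
  20 → locker 1  [load 190/190]
4 storage lockers opened.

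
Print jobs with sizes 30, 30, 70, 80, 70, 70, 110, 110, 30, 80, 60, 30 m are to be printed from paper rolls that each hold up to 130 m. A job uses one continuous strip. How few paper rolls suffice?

7

Total = 110 + 110 + 80 + 80 + 70 + 70 + 70 + 60 + 30 + 30 + 30 + 30 = 770 m.
Lower bound: ⌈770/130⌉ = 6 paper rolls.
Also, 7 print jobs each exceed 65 m, and no two of those can share a roll, so at least 7 paper rolls are needed.
A packing using 7 paper rolls:
  roll 1: 110 = 110
  roll 2: 110 = 110
  roll 3: 80 + 30 = 110
  roll 4: 80 + 30 = 110
  roll 5: 70 + 60 = 130
  roll 6: 70 + 30 + 30 = 130
  roll 7: 70 = 70
This matches the lower bound, so 7 is optimal.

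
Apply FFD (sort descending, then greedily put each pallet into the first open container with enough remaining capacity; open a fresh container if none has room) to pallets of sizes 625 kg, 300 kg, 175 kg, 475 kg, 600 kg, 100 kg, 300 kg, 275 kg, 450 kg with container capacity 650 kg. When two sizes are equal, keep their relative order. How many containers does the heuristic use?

Sorted descending: 625, 600, 475, 450, 300, 300, 275, 175, 100.
  625 → container 1 (new)  [load 625/650]
  600 → container 2 (new)  [load 600/650]
  475 → container 3 (new)  [load 475/650]
  450 → container 4 (new)  [load 450/650]
  300 → container 5 (new)  [load 300/650]
  300 → container 5  [load 600/650]
  275 → container 6 (new)  [load 275/650]
  175 → container 3  [load 650/650]
  100 → container 4  [load 550/650]
6 containers opened.

6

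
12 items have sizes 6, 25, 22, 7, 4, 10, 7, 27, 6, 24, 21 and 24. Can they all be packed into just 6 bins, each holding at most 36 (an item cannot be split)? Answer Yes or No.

Yes

A valid assignment using 6 bins:
  bin 1: 27 + 7 = 34
  bin 2: 25 + 10 = 35
  bin 3: 24 + 7 + 4 = 35
  bin 4: 24 + 6 + 6 = 36
  bin 5: 22 = 22
  bin 6: 21 = 21
Every load is within 36, so 6 bins suffice.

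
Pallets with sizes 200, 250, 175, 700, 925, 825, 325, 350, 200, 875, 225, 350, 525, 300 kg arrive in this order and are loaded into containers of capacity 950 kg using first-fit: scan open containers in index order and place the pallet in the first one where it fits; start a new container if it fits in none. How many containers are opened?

7

  200 → container 1 (new)  [load 200/950]
  250 → container 1  [load 450/950]
  175 → container 1  [load 625/950]
  700 → container 2 (new)  [load 700/950]
  925 → container 3 (new)  [load 925/950]
  825 → container 4 (new)  [load 825/950]
  325 → container 1  [load 950/950]
  350 → container 5 (new)  [load 350/950]
  200 → container 2  [load 900/950]
  875 → container 6 (new)  [load 875/950]
  225 → container 5  [load 575/950]
  350 → container 5  [load 925/950]
  525 → container 7 (new)  [load 525/950]
  300 → container 7  [load 825/950]
7 containers opened.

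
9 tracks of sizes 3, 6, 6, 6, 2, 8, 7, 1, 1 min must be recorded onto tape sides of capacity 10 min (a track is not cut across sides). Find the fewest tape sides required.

5

Total = 8 + 7 + 6 + 6 + 6 + 3 + 2 + 1 + 1 = 40 min.
Lower bound: ⌈40/10⌉ = 4 tape sides.
Also, 5 tracks each exceed 5 min, and no two of those can share a side, so at least 5 tape sides are needed.
A packing using 5 tape sides:
  side 1: 8 + 2 = 10
  side 2: 7 + 3 = 10
  side 3: 6 + 1 + 1 = 8
  side 4: 6 = 6
  side 5: 6 = 6
This matches the lower bound, so 5 is optimal.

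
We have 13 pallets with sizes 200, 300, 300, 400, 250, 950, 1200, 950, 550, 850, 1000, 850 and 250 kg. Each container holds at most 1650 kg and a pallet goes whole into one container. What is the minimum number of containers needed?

6

Total = 1200 + 1000 + 950 + 950 + 850 + 850 + 550 + 400 + 300 + 300 + 250 + 250 + 200 = 8050 kg.
Lower bound: ⌈8050/1650⌉ = 5 containers.
Also, 6 pallets each exceed 825 kg, and no two of those can share a container, so at least 6 containers are needed.
A packing using 6 containers:
  container 1: 1200 + 400 = 1600
  container 2: 1000 + 550 = 1550
  container 3: 950 + 300 + 300 = 1550
  container 4: 950 + 250 + 250 + 200 = 1650
  container 5: 850 = 850
  container 6: 850 = 850
This matches the lower bound, so 6 is optimal.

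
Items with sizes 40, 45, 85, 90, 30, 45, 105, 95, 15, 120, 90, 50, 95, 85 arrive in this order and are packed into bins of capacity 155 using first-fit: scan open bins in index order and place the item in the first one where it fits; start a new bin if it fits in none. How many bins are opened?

9

  40 → bin 1 (new)  [load 40/155]
  45 → bin 1  [load 85/155]
  85 → bin 2 (new)  [load 85/155]
  90 → bin 3 (new)  [load 90/155]
  30 → bin 1  [load 115/155]
  45 → bin 2  [load 130/155]
  105 → bin 4 (new)  [load 105/155]
  95 → bin 5 (new)  [load 95/155]
  15 → bin 1  [load 130/155]
  120 → bin 6 (new)  [load 120/155]
  90 → bin 7 (new)  [load 90/155]
  50 → bin 3  [load 140/155]
  95 → bin 8 (new)  [load 95/155]
  85 → bin 9 (new)  [load 85/155]
9 bins opened.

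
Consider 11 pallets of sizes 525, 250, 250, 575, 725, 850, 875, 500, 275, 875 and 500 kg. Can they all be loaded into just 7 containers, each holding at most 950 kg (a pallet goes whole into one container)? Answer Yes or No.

Total = 6200 kg; ⌈6200/950⌉ = 7.
8 pallets each exceed half the capacity and cannot share a container, forcing at least 8 containers.
At least 8 containers are required, but only 7 are allowed.

No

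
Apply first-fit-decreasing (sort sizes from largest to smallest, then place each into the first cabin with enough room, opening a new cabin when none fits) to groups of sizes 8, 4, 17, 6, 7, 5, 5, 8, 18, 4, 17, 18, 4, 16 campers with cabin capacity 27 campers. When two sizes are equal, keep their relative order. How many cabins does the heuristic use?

6

Sorted descending: 18, 18, 17, 17, 16, 8, 8, 7, 6, 5, 5, 4, 4, 4.
  18 → cabin 1 (new)  [load 18/27]
  18 → cabin 2 (new)  [load 18/27]
  17 → cabin 3 (new)  [load 17/27]
  17 → cabin 4 (new)  [load 17/27]
  16 → cabin 5 (new)  [load 16/27]
  8 → cabin 1  [load 26/27]
  8 → cabin 2  [load 26/27]
  7 → cabin 3  [load 24/27]
  6 → cabin 4  [load 23/27]
  5 → cabin 5  [load 21/27]
  5 → cabin 5  [load 26/27]
  4 → cabin 4  [load 27/27]
  4 → cabin 6 (new)  [load 4/27]
  4 → cabin 6  [load 8/27]
6 cabins opened.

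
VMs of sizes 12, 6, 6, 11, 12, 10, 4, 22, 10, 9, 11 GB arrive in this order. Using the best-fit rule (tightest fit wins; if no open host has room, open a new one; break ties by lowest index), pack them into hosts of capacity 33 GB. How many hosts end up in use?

  12 → host 1 (new)  [load 12/33]
  6 → host 1  [load 18/33]
  6 → host 1  [load 24/33]
  11 → host 2 (new)  [load 11/33]
  12 → host 2  [load 23/33]
  10 → host 2  [load 33/33]
  4 → host 1  [load 28/33]
  22 → host 3 (new)  [load 22/33]
  10 → host 3  [load 32/33]
  9 → host 4 (new)  [load 9/33]
  11 → host 4  [load 20/33]
4 hosts opened.

4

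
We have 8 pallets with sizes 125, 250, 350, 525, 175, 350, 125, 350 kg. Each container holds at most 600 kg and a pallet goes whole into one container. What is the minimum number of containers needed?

4

Total = 525 + 350 + 350 + 350 + 250 + 175 + 125 + 125 = 2250 kg.
Lower bound: ⌈2250/600⌉ = 4 containers.
A packing using 4 containers:
  container 1: 525 = 525
  container 2: 350 + 250 = 600
  container 3: 350 + 175 = 525
  container 4: 350 + 125 + 125 = 600
This matches the lower bound, so 4 is optimal.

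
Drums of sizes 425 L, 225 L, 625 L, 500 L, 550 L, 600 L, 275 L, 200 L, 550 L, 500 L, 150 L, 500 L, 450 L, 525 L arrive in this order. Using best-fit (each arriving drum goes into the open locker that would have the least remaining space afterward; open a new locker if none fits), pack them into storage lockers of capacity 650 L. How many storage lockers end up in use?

  425 → locker 1 (new)  [load 425/650]
  225 → locker 1  [load 650/650]
  625 → locker 2 (new)  [load 625/650]
  500 → locker 3 (new)  [load 500/650]
  550 → locker 4 (new)  [load 550/650]
  600 → locker 5 (new)  [load 600/650]
  275 → locker 6 (new)  [load 275/650]
  200 → locker 6  [load 475/650]
  550 → locker 7 (new)  [load 550/650]
  500 → locker 8 (new)  [load 500/650]
  150 → locker 3  [load 650/650]
  500 → locker 9 (new)  [load 500/650]
  450 → locker 10 (new)  [load 450/650]
  525 → locker 11 (new)  [load 525/650]
11 storage lockers opened.

11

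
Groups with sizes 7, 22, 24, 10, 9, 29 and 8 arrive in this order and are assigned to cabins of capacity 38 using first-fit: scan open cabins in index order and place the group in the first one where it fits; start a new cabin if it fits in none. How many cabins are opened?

  7 → cabin 1 (new)  [load 7/38]
  22 → cabin 1  [load 29/38]
  24 → cabin 2 (new)  [load 24/38]
  10 → cabin 2  [load 34/38]
  9 → cabin 1  [load 38/38]
  29 → cabin 3 (new)  [load 29/38]
  8 → cabin 3  [load 37/38]
3 cabins opened.

3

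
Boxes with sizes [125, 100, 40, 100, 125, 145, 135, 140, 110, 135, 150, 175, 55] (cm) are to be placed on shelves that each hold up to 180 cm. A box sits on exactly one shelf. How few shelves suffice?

11

Total = 175 + 150 + 145 + 140 + 135 + 135 + 125 + 125 + 110 + 100 + 100 + 55 + 40 = 1535 cm.
Lower bound: ⌈1535/180⌉ = 9 shelves.
Also, 11 boxes each exceed 90 cm, and no two of those can share a shelf, so at least 11 shelves are needed.
A packing using 11 shelves:
  shelf 1: 175 = 175
  shelf 2: 150 = 150
  shelf 3: 145 = 145
  shelf 4: 140 + 40 = 180
  shelf 5: 135 = 135
  shelf 6: 135 = 135
  shelf 7: 125 + 55 = 180
  shelf 8: 125 = 125
  shelf 9: 110 = 110
  shelf 10: 100 = 100
  shelf 11: 100 = 100
This matches the lower bound, so 11 is optimal.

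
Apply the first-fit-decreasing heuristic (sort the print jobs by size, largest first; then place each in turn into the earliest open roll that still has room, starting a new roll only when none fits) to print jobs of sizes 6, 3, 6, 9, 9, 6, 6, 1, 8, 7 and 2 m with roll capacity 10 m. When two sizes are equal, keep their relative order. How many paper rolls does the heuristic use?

8

Sorted descending: 9, 9, 8, 7, 6, 6, 6, 6, 3, 2, 1.
  9 → roll 1 (new)  [load 9/10]
  9 → roll 2 (new)  [load 9/10]
  8 → roll 3 (new)  [load 8/10]
  7 → roll 4 (new)  [load 7/10]
  6 → roll 5 (new)  [load 6/10]
  6 → roll 6 (new)  [load 6/10]
  6 → roll 7 (new)  [load 6/10]
  6 → roll 8 (new)  [load 6/10]
  3 → roll 4  [load 10/10]
  2 → roll 3  [load 10/10]
  1 → roll 1  [load 10/10]
8 paper rolls opened.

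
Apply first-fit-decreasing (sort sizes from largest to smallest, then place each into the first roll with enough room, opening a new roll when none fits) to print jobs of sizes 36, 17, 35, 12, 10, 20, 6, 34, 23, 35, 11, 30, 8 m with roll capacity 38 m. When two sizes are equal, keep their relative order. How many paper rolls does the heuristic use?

Sorted descending: 36, 35, 35, 34, 30, 23, 20, 17, 12, 11, 10, 8, 6.
  36 → roll 1 (new)  [load 36/38]
  35 → roll 2 (new)  [load 35/38]
  35 → roll 3 (new)  [load 35/38]
  34 → roll 4 (new)  [load 34/38]
  30 → roll 5 (new)  [load 30/38]
  23 → roll 6 (new)  [load 23/38]
  20 → roll 7 (new)  [load 20/38]
  17 → roll 7  [load 37/38]
  12 → roll 6  [load 35/38]
  11 → roll 8 (new)  [load 11/38]
  10 → roll 8  [load 21/38]
  8 → roll 5  [load 38/38]
  6 → roll 8  [load 27/38]
8 paper rolls opened.

8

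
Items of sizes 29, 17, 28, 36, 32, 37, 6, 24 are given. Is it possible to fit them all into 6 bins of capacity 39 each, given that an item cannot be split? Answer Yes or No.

Total = 209; ⌈209/39⌉ = 6.
The bound of 6 does not rule out 6, but exhaustive search shows no assignment into 6 bins of capacity 39 exists — the minimum is 7.

No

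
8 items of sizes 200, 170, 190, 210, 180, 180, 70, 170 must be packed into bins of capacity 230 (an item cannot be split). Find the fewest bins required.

8

Total = 210 + 200 + 190 + 180 + 180 + 170 + 170 + 70 = 1370.
Lower bound: ⌈1370/230⌉ = 6 bins.
Also, 7 items each exceed 115, and no two of those can share a bin, so at least 7 bins are needed.
A packing using 8 bins:
  bin 1: 210 = 210
  bin 2: 200 = 200
  bin 3: 190 = 190
  bin 4: 180 = 180
  bin 5: 180 = 180
  bin 6: 170 = 170
  bin 7: 170 = 170
  bin 8: 70 = 70
No arrangement into 7 bins stays within capacity, so 8 is optimal.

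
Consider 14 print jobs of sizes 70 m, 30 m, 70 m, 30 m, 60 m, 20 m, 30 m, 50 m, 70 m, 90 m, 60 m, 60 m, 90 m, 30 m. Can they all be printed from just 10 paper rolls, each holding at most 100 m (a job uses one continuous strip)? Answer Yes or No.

A valid assignment using 9 paper rolls:
  roll 1: 90 = 90
  roll 2: 90 = 90
  roll 3: 70 + 30 = 100
  roll 4: 70 + 30 = 100
  roll 5: 70 + 30 = 100
  roll 6: 60 + 30 = 90
  roll 7: 60 + 20 = 80
  roll 8: 60 = 60
  roll 9: 50 = 50
That uses only 9 ≤ 10, so 10 paper rolls are enough.

Yes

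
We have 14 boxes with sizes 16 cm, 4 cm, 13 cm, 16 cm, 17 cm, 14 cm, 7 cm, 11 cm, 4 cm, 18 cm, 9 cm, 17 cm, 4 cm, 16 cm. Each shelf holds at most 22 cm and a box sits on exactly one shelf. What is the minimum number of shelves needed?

Total = 18 + 17 + 17 + 16 + 16 + 16 + 14 + 13 + 11 + 9 + 7 + 4 + 4 + 4 = 166 cm.
Lower bound: ⌈166/22⌉ = 8 shelves.
A packing using 9 shelves:
  shelf 1: 18 + 4 = 22
  shelf 2: 17 + 4 = 21
  shelf 3: 17 + 4 = 21
  shelf 4: 16 = 16
  shelf 5: 16 = 16
  shelf 6: 16 = 16
  shelf 7: 14 + 7 = 21
  shelf 8: 13 + 9 = 22
  shelf 9: 11 = 11
No arrangement into 8 shelves stays within capacity, so 9 is optimal.

9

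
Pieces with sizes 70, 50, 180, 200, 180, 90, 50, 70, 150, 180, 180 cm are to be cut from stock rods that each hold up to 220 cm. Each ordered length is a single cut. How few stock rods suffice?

8

Total = 200 + 180 + 180 + 180 + 180 + 150 + 90 + 70 + 70 + 50 + 50 = 1400 cm.
Lower bound: ⌈1400/220⌉ = 7 stock rods.
A packing using 8 stock rods:
  stock rod 1: 200 = 200
  stock rod 2: 180 = 180
  stock rod 3: 180 = 180
  stock rod 4: 180 = 180
  stock rod 5: 180 = 180
  stock rod 6: 150 + 70 = 220
  stock rod 7: 90 + 70 + 50 = 210
  stock rod 8: 50 = 50
No arrangement into 7 stock rods stays within capacity, so 8 is optimal.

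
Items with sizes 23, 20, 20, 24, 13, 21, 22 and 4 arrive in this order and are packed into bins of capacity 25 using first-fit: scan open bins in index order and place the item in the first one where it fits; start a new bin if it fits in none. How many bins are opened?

  23 → bin 1 (new)  [load 23/25]
  20 → bin 2 (new)  [load 20/25]
  20 → bin 3 (new)  [load 20/25]
  24 → bin 4 (new)  [load 24/25]
  13 → bin 5 (new)  [load 13/25]
  21 → bin 6 (new)  [load 21/25]
  22 → bin 7 (new)  [load 22/25]
  4 → bin 2  [load 24/25]
7 bins opened.

7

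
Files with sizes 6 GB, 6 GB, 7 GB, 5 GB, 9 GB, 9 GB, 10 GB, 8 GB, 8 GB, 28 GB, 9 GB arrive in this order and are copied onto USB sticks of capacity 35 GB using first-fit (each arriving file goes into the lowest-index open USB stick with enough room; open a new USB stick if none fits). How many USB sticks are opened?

  6 → USB stick 1 (new)  [load 6/35]
  6 → USB stick 1  [load 12/35]
  7 → USB stick 1  [load 19/35]
  5 → USB stick 1  [load 24/35]
  9 → USB stick 1  [load 33/35]
  9 → USB stick 2 (new)  [load 9/35]
  10 → USB stick 2  [load 19/35]
  8 → USB stick 2  [load 27/35]
  8 → USB stick 2  [load 35/35]
  28 → USB stick 3 (new)  [load 28/35]
  9 → USB stick 4 (new)  [load 9/35]
4 USB sticks opened.

4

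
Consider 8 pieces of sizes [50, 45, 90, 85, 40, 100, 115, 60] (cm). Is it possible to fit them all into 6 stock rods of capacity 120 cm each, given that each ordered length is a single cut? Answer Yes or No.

Yes

A valid assignment using 6 stock rods:
  stock rod 1: 115 = 115
  stock rod 2: 100 = 100
  stock rod 3: 90 = 90
  stock rod 4: 85 = 85
  stock rod 5: 60 + 50 = 110
  stock rod 6: 45 + 40 = 85
Every load is within 120 cm, so 6 stock rods suffice.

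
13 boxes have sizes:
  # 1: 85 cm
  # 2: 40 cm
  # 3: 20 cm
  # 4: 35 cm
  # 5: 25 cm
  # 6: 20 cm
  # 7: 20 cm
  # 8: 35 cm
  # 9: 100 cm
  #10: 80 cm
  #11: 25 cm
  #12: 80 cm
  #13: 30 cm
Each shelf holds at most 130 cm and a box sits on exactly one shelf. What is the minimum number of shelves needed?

Total = 100 + 85 + 80 + 80 + 40 + 35 + 35 + 30 + 25 + 25 + 20 + 20 + 20 = 595 cm.
Lower bound: ⌈595/130⌉ = 5 shelves.
A packing using 5 shelves:
  shelf 1: 100 + 30 = 130
  shelf 2: 85 + 40 = 125
  shelf 3: 80 + 35 = 115
  shelf 4: 80 + 35 = 115
  shelf 5: 25 + 25 + 20 + 20 + 20 = 110
This matches the lower bound, so 5 is optimal.

5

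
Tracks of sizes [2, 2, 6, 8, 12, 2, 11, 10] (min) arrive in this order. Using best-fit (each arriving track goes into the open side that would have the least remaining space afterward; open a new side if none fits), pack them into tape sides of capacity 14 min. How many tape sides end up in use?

5

  2 → side 1 (new)  [load 2/14]
  2 → side 1  [load 4/14]
  6 → side 1  [load 10/14]
  8 → side 2 (new)  [load 8/14]
  12 → side 3 (new)  [load 12/14]
  2 → side 3  [load 14/14]
  11 → side 4 (new)  [load 11/14]
  10 → side 5 (new)  [load 10/14]
5 tape sides opened.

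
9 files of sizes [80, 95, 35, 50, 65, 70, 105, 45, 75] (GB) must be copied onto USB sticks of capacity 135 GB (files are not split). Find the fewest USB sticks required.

Total = 105 + 95 + 80 + 75 + 70 + 65 + 50 + 45 + 35 = 620 GB.
Lower bound: ⌈620/135⌉ = 5 USB sticks.
A packing using 5 USB sticks:
  USB stick 1: 105 = 105
  USB stick 2: 95 + 35 = 130
  USB stick 3: 80 + 50 = 130
  USB stick 4: 75 + 45 = 120
  USB stick 5: 70 + 65 = 135
This matches the lower bound, so 5 is optimal.

5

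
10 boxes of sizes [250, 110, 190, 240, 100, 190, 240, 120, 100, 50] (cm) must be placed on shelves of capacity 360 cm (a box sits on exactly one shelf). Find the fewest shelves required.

5

Total = 250 + 240 + 240 + 190 + 190 + 120 + 110 + 100 + 100 + 50 = 1590 cm.
Lower bound: ⌈1590/360⌉ = 5 shelves.
A packing using 5 shelves:
  shelf 1: 250 + 110 = 360
  shelf 2: 240 + 120 = 360
  shelf 3: 240 + 100 = 340
  shelf 4: 190 + 100 + 50 = 340
  shelf 5: 190 = 190
This matches the lower bound, so 5 is optimal.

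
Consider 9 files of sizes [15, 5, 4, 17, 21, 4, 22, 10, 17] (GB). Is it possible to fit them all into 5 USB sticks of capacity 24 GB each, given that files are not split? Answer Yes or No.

No

Total = 115 GB; ⌈115/24⌉ = 5.
The bound of 5 does not rule out 5, but exhaustive search shows no assignment into 5 USB sticks of capacity 24 GB exists — the minimum is 6.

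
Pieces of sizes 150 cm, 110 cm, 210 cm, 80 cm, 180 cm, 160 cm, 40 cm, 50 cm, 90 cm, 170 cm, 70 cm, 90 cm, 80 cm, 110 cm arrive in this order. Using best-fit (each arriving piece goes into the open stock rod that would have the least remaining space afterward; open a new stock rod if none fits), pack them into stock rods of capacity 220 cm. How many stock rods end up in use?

8

  150 → stock rod 1 (new)  [load 150/220]
  110 → stock rod 2 (new)  [load 110/220]
  210 → stock rod 3 (new)  [load 210/220]
  80 → stock rod 2  [load 190/220]
  180 → stock rod 4 (new)  [load 180/220]
  160 → stock rod 5 (new)  [load 160/220]
  40 → stock rod 4  [load 220/220]
  50 → stock rod 5  [load 210/220]
  90 → stock rod 6 (new)  [load 90/220]
  170 → stock rod 7 (new)  [load 170/220]
  70 → stock rod 1  [load 220/220]
  90 → stock rod 6  [load 180/220]
  80 → stock rod 8 (new)  [load 80/220]
  110 → stock rod 8  [load 190/220]
8 stock rods opened.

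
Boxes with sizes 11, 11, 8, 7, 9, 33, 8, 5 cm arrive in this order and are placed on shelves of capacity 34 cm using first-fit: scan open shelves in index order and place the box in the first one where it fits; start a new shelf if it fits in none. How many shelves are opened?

3

  11 → shelf 1 (new)  [load 11/34]
  11 → shelf 1  [load 22/34]
  8 → shelf 1  [load 30/34]
  7 → shelf 2 (new)  [load 7/34]
  9 → shelf 2  [load 16/34]
  33 → shelf 3 (new)  [load 33/34]
  8 → shelf 2  [load 24/34]
  5 → shelf 2  [load 29/34]
3 shelves opened.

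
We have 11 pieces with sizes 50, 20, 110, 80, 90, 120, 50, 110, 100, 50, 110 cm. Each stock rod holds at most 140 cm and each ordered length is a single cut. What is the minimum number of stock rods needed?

Total = 120 + 110 + 110 + 110 + 100 + 90 + 80 + 50 + 50 + 50 + 20 = 890 cm.
Lower bound: ⌈890/140⌉ = 7 stock rods.
A packing using 8 stock rods:
  stock rod 1: 120 + 20 = 140
  stock rod 2: 110 = 110
  stock rod 3: 110 = 110
  stock rod 4: 110 = 110
  stock rod 5: 100 = 100
  stock rod 6: 90 + 50 = 140
  stock rod 7: 80 + 50 = 130
  stock rod 8: 50 = 50
No arrangement into 7 stock rods stays within capacity, so 8 is optimal.

8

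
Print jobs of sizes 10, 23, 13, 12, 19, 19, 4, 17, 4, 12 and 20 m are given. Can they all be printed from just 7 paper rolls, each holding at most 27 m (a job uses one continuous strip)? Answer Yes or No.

A valid assignment using 7 paper rolls:
  roll 1: 23 + 4 = 27
  roll 2: 20 + 4 = 24
  roll 3: 19 = 19
  roll 4: 19 = 19
  roll 5: 17 + 10 = 27
  roll 6: 13 + 12 = 25
  roll 7: 12 = 12
Every load is within 27 m, so 7 paper rolls suffice.

Yes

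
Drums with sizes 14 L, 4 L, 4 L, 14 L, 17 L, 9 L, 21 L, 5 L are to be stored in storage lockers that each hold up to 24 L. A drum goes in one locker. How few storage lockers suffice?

Total = 21 + 17 + 14 + 14 + 9 + 5 + 4 + 4 = 88 L.
Lower bound: ⌈88/24⌉ = 4 storage lockers.
A packing using 4 storage lockers:
  locker 1: 21 = 21
  locker 2: 17 + 5 = 22
  locker 3: 14 + 9 = 23
  locker 4: 14 + 4 + 4 = 22
This matches the lower bound, so 4 is optimal.

4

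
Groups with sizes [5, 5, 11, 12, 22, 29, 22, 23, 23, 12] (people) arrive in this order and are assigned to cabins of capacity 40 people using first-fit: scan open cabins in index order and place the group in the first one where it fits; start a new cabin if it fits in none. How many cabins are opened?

6

  5 → cabin 1 (new)  [load 5/40]
  5 → cabin 1  [load 10/40]
  11 → cabin 1  [load 21/40]
  12 → cabin 1  [load 33/40]
  22 → cabin 2 (new)  [load 22/40]
  29 → cabin 3 (new)  [load 29/40]
  22 → cabin 4 (new)  [load 22/40]
  23 → cabin 5 (new)  [load 23/40]
  23 → cabin 6 (new)  [load 23/40]
  12 → cabin 2  [load 34/40]
6 cabins opened.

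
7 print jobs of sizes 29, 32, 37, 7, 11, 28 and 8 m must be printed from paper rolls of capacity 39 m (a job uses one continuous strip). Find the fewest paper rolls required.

4

Total = 37 + 32 + 29 + 28 + 11 + 8 + 7 = 152 m.
Lower bound: ⌈152/39⌉ = 4 paper rolls.
A packing using 4 paper rolls:
  roll 1: 37 = 37
  roll 2: 32 + 7 = 39
  roll 3: 29 + 8 = 37
  roll 4: 28 + 11 = 39
This matches the lower bound, so 4 is optimal.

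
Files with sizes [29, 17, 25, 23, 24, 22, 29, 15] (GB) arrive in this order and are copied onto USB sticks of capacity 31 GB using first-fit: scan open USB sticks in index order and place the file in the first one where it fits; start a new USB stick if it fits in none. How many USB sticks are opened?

8

  29 → USB stick 1 (new)  [load 29/31]
  17 → USB stick 2 (new)  [load 17/31]
  25 → USB stick 3 (new)  [load 25/31]
  23 → USB stick 4 (new)  [load 23/31]
  24 → USB stick 5 (new)  [load 24/31]
  22 → USB stick 6 (new)  [load 22/31]
  29 → USB stick 7 (new)  [load 29/31]
  15 → USB stick 8 (new)  [load 15/31]
8 USB sticks opened.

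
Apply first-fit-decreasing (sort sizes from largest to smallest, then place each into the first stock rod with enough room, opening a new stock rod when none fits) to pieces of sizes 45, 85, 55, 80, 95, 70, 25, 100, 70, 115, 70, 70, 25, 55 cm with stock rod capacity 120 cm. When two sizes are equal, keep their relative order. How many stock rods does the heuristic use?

Sorted descending: 115, 100, 95, 85, 80, 70, 70, 70, 70, 55, 55, 45, 25, 25.
  115 → stock rod 1 (new)  [load 115/120]
  100 → stock rod 2 (new)  [load 100/120]
  95 → stock rod 3 (new)  [load 95/120]
  85 → stock rod 4 (new)  [load 85/120]
  80 → stock rod 5 (new)  [load 80/120]
  70 → stock rod 6 (new)  [load 70/120]
  70 → stock rod 7 (new)  [load 70/120]
  70 → stock rod 8 (new)  [load 70/120]
  70 → stock rod 9 (new)  [load 70/120]
  55 → stock rod 10 (new)  [load 55/120]
  55 → stock rod 10  [load 110/120]
  45 → stock rod 6  [load 115/120]
  25 → stock rod 3  [load 120/120]
  25 → stock rod 4  [load 110/120]
10 stock rods opened.

10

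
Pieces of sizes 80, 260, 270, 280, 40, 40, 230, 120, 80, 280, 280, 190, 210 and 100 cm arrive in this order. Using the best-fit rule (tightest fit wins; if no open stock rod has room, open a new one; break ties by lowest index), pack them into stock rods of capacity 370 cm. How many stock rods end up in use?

  80 → stock rod 1 (new)  [load 80/370]
  260 → stock rod 1  [load 340/370]
  270 → stock rod 2 (new)  [load 270/370]
  280 → stock rod 3 (new)  [load 280/370]
  40 → stock rod 3  [load 320/370]
  40 → stock rod 3  [load 360/370]
  230 → stock rod 4 (new)  [load 230/370]
  120 → stock rod 4  [load 350/370]
  80 → stock rod 2  [load 350/370]
  280 → stock rod 5 (new)  [load 280/370]
  280 → stock rod 6 (new)  [load 280/370]
  190 → stock rod 7 (new)  [load 190/370]
  210 → stock rod 8 (new)  [load 210/370]
  100 → stock rod 8  [load 310/370]
8 stock rods opened.

8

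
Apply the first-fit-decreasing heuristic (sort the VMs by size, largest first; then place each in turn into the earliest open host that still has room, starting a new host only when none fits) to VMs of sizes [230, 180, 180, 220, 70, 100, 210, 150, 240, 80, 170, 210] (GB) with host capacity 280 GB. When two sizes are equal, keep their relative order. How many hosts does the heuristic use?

Sorted descending: 240, 230, 220, 210, 210, 180, 180, 170, 150, 100, 80, 70.
  240 → host 1 (new)  [load 240/280]
  230 → host 2 (new)  [load 230/280]
  220 → host 3 (new)  [load 220/280]
  210 → host 4 (new)  [load 210/280]
  210 → host 5 (new)  [load 210/280]
  180 → host 6 (new)  [load 180/280]
  180 → host 7 (new)  [load 180/280]
  170 → host 8 (new)  [load 170/280]
  150 → host 9 (new)  [load 150/280]
  100 → host 6  [load 280/280]
  80 → host 7  [load 260/280]
  70 → host 4  [load 280/280]
9 hosts opened.

9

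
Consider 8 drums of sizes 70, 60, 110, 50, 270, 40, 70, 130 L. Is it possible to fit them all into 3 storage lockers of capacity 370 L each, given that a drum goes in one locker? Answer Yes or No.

Yes

A valid assignment using 3 storage lockers:
  locker 1: 270 + 70 = 340
  locker 2: 130 + 110 + 70 + 60 = 370
  locker 3: 50 + 40 = 90
Every load is within 370 L, so 3 storage lockers suffice.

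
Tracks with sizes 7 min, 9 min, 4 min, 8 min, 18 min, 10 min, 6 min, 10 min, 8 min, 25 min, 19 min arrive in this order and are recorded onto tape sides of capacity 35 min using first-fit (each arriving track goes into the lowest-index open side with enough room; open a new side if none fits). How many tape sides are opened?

5

  7 → side 1 (new)  [load 7/35]
  9 → side 1  [load 16/35]
  4 → side 1  [load 20/35]
  8 → side 1  [load 28/35]
  18 → side 2 (new)  [load 18/35]
  10 → side 2  [load 28/35]
  6 → side 1  [load 34/35]
  10 → side 3 (new)  [load 10/35]
  8 → side 3  [load 18/35]
  25 → side 4 (new)  [load 25/35]
  19 → side 5 (new)  [load 19/35]
5 tape sides opened.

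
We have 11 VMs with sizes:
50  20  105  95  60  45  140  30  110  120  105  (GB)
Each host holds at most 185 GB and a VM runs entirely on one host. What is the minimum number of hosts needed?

Total = 140 + 120 + 110 + 105 + 105 + 95 + 60 + 50 + 45 + 30 + 20 = 880 GB.
Lower bound: ⌈880/185⌉ = 5 hosts.
Also, 6 VMs each exceed 185/2 GB, and no two of those can share a host, so at least 6 hosts are needed.
A packing using 6 hosts:
  host 1: 140 + 45 = 185
  host 2: 120 + 60 = 180
  host 3: 110 + 50 + 20 = 180
  host 4: 105 + 30 = 135
  host 5: 105 = 105
  host 6: 95 = 95
This matches the lower bound, so 6 is optimal.

6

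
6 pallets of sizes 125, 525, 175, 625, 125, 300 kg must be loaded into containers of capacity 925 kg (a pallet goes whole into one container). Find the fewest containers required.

Total = 625 + 525 + 300 + 175 + 125 + 125 = 1875 kg.
Lower bound: ⌈1875/925⌉ = 3 containers.
A packing using 3 containers:
  container 1: 625 + 300 = 925
  container 2: 525 + 175 + 125 = 825
  container 3: 125 = 125
This matches the lower bound, so 3 is optimal.

3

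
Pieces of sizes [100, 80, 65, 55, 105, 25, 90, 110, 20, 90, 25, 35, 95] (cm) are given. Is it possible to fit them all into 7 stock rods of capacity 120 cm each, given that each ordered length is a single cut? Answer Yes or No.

Total = 895 cm; ⌈895/120⌉ = 8.
At least 8 stock rods are required, but only 7 are allowed.

No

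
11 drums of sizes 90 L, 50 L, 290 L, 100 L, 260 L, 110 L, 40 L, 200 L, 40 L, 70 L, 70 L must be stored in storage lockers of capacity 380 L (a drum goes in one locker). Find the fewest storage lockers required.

4

Total = 290 + 260 + 200 + 110 + 100 + 90 + 70 + 70 + 50 + 40 + 40 = 1320 L.
Lower bound: ⌈1320/380⌉ = 4 storage lockers.
A packing using 4 storage lockers:
  locker 1: 290 + 90 = 380
  locker 2: 260 + 110 = 370
  locker 3: 200 + 100 + 70 = 370
  locker 4: 70 + 50 + 40 + 40 = 200
This matches the lower bound, so 4 is optimal.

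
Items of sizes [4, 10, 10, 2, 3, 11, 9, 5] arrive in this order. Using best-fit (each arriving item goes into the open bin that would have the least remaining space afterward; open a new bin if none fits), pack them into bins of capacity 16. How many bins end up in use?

  4 → bin 1 (new)  [load 4/16]
  10 → bin 1  [load 14/16]
  10 → bin 2 (new)  [load 10/16]
  2 → bin 1  [load 16/16]
  3 → bin 2  [load 13/16]
  11 → bin 3 (new)  [load 11/16]
  9 → bin 4 (new)  [load 9/16]
  5 → bin 3  [load 16/16]
4 bins opened.

4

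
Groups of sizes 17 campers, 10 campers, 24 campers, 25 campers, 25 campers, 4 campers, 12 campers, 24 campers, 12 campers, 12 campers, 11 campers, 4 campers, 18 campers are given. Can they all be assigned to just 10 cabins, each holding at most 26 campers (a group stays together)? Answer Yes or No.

Yes

A valid assignment using 9 cabins:
  cabin 1: 25 = 25
  cabin 2: 25 = 25
  cabin 3: 24 = 24
  cabin 4: 24 = 24
  cabin 5: 18 + 4 + 4 = 26
  cabin 6: 17 = 17
  cabin 7: 12 + 12 = 24
  cabin 8: 12 + 11 = 23
  cabin 9: 10 = 10
That uses only 9 ≤ 10, so 10 cabins are enough.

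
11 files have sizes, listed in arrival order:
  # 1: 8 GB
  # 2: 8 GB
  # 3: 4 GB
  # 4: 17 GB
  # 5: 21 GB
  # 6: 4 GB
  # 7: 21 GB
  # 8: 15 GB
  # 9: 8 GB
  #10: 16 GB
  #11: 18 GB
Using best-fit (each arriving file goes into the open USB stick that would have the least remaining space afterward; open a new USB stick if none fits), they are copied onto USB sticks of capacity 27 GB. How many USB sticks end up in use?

7

  8 → USB stick 1 (new)  [load 8/27]
  8 → USB stick 1  [load 16/27]
  4 → USB stick 1  [load 20/27]
  17 → USB stick 2 (new)  [load 17/27]
  21 → USB stick 3 (new)  [load 21/27]
  4 → USB stick 3  [load 25/27]
  21 → USB stick 4 (new)  [load 21/27]
  15 → USB stick 5 (new)  [load 15/27]
  8 → USB stick 2  [load 25/27]
  16 → USB stick 6 (new)  [load 16/27]
  18 → USB stick 7 (new)  [load 18/27]
7 USB sticks opened.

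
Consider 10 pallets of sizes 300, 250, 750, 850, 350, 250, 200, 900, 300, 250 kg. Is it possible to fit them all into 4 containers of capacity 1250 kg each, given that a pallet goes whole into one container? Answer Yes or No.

Yes

A valid assignment using 4 containers:
  container 1: 900 + 350 = 1250
  container 2: 850 + 300 = 1150
  container 3: 750 + 300 + 200 = 1250
  container 4: 250 + 250 + 250 = 750
Every load is within 1250 kg, so 4 containers suffice.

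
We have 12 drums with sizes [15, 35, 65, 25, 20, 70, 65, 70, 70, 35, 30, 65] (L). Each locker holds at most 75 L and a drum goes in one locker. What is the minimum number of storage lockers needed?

Total = 70 + 70 + 70 + 65 + 65 + 65 + 35 + 35 + 30 + 25 + 20 + 15 = 565 L.
Lower bound: ⌈565/75⌉ = 8 storage lockers.
A packing using 9 storage lockers:
  locker 1: 70 = 70
  locker 2: 70 = 70
  locker 3: 70 = 70
  locker 4: 65 = 65
  locker 5: 65 = 65
  locker 6: 65 = 65
  locker 7: 35 + 35 = 70
  locker 8: 30 + 25 + 20 = 75
  locker 9: 15 = 15
No arrangement into 8 storage lockers stays within capacity, so 9 is optimal.

9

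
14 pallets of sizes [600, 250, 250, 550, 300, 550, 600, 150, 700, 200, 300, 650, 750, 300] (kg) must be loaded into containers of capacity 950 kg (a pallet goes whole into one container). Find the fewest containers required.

7

Total = 750 + 700 + 650 + 600 + 600 + 550 + 550 + 300 + 300 + 300 + 250 + 250 + 200 + 150 = 6150 kg.
Lower bound: ⌈6150/950⌉ = 7 containers.
A packing using 7 containers:
  container 1: 750 + 200 = 950
  container 2: 700 + 250 = 950
  container 3: 650 + 300 = 950
  container 4: 600 + 300 = 900
  container 5: 600 + 300 = 900
  container 6: 550 + 250 + 150 = 950
  container 7: 550 = 550
This matches the lower bound, so 7 is optimal.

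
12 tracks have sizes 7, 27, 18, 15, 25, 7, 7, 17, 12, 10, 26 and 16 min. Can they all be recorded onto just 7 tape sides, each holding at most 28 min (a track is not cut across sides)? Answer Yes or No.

No

Total = 187 min; ⌈187/28⌉ = 7.
The bound of 7 does not rule out 7, but exhaustive search shows no assignment into 7 tape sides of capacity 28 min exists — the minimum is 8.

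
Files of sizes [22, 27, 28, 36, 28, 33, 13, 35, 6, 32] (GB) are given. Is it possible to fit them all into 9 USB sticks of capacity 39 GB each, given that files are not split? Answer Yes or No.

Yes

A valid assignment using 8 USB sticks:
  USB stick 1: 36 = 36
  USB stick 2: 35 = 35
  USB stick 3: 33 + 6 = 39
  USB stick 4: 32 = 32
  USB stick 5: 28 = 28
  USB stick 6: 28 = 28
  USB stick 7: 27 = 27
  USB stick 8: 22 + 13 = 35
That uses only 8 ≤ 9, so 9 USB sticks are enough.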